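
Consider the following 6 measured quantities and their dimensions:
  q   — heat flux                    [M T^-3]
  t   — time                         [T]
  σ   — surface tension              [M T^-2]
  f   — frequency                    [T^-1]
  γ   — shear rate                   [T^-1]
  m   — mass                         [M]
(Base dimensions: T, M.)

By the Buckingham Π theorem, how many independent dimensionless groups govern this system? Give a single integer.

4

Exponent matrix [T,M] × [q,t,σ,f,γ,m]:
  T: [-3  1 -2 -1 -1  0]
  M: [ 1  0  1  0  0  1]
RREF → pivots at {q,t} ⇒ r = 2
Π count = n − r = 6 − 2 = 4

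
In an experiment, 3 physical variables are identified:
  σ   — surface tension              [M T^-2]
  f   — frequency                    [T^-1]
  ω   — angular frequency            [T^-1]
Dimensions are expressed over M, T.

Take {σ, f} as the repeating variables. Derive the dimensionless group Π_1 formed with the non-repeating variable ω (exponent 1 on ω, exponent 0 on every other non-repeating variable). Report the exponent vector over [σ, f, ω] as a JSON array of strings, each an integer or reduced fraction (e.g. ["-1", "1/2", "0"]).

Dimensional matrix (M×T by σ×f×ω):
  M: [ 1  0  0]
  T: [-2 -1 -1]
RREF → pivots at {σ,f} ⇒ r = 2
Repeat: σ,f; free: ω
RREF:
  r0: [   1    0    0]
  r1: [   0    1    1]
Fix exponent of ω at 1; solve each RREF row for its pivot's exponent:
  r0: exp(σ) + (0)·1 = 0 ⇒ exp(σ) = 0
  r1: exp(f) + (1)·1 = 0 ⇒ exp(f) = -1
Π_1 = f^-1 · ω

["0", "-1", "1"]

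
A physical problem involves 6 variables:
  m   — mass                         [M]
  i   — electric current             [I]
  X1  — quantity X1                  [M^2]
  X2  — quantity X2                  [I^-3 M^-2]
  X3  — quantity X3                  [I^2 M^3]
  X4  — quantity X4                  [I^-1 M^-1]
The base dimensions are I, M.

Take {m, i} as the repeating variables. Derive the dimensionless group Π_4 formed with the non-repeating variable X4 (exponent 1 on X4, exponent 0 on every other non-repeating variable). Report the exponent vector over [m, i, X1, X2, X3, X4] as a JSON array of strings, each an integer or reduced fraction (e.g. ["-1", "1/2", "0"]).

Write exponents as rows I,M / cols m,i,X1,X2,X3,X4:
  I: [ 0  1  0 -3  2 -1]
  M: [ 1  0  2 -2  3 -1]
RREF → pivots at {m,i} ⇒ r = 2
Pivot set = {m,i}, free = {X1,X2,X3,X4}
RREF:
  r0: [   1    0    2   -2    3   -1]
  r1: [   0    1    0   -3    2   -1]
Fix exponent of X4 at 1, X1 at 0, X2 at 0, X3 at 0; solve each RREF row for its pivot's exponent:
  r0: exp(m) + (-1)·1 = 0 ⇒ exp(m) = 1
  r1: exp(i) + (-1)·1 = 0 ⇒ exp(i) = 1
Π_4 = m · i · X4

["1", "1", "0", "0", "0", "1"]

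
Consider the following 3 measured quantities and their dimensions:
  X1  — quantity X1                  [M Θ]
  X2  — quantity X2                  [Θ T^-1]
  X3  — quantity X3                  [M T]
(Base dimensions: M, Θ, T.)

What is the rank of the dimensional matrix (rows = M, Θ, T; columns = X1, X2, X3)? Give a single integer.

Exponent matrix [M,Θ,T] × [X1,X2,X3]:
  M: [ 1  0  1]
  Θ: [ 1  1  0]
  T: [ 0 -1  1]
Echelon form has 2 nonzero rows (pivots: X1,X2)

2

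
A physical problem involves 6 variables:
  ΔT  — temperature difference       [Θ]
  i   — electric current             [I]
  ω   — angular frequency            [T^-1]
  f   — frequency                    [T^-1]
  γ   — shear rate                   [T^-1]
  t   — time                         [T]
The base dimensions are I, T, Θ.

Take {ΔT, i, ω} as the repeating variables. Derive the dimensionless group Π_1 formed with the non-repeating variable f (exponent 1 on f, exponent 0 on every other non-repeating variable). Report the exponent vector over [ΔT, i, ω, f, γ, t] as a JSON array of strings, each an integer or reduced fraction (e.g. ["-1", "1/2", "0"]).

Dimensional matrix (I×T×Θ by ΔT×i×ω×f×γ×t):
  I: [ 0  1  0  0  0  0]
  T: [ 0  0 -1 -1 -1  1]
  Θ: [ 1  0  0  0  0  0]
Echelon form has 3 nonzero rows (pivots: ΔT,i,ω)
Pivot set = {ΔT,i,ω}, free = {f,γ,t}
RREF:
  r0: [   1    0    0    0    0    0]
  r1: [   0    1    0    0    0    0]
  r2: [   0    0    1    1    1   -1]
Fix exponent of f at 1, γ at 0, t at 0; solve each RREF row for its pivot's exponent:
  r0: exp(ΔT) + (0)·1 = 0 ⇒ exp(ΔT) = 0
  r1: exp(i) + (0)·1 = 0 ⇒ exp(i) = 0
  r2: exp(ω) + (1)·1 = 0 ⇒ exp(ω) = -1
Π_1 = ω^-1 · f

["0", "0", "-1", "1", "0", "0"]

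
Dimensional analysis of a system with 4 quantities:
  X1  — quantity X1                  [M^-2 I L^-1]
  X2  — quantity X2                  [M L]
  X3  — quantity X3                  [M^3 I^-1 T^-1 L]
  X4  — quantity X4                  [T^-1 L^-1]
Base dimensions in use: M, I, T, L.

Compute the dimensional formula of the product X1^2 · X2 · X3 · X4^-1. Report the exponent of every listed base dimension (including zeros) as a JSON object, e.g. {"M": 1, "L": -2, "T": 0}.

Exponent matrix [M,I,T,L] × [X1,X2,X3,X4]:
  M: [-2  1  3  0]
  I: [ 1  0 -1  0]
  T: [ 0  0 -1 -1]
  L: [-1  1  1 -1]
  [M]: (2)·-2+(1)·1+(1)·3+(-1)·0 = 0
  [I]: (2)·1+(1)·0+(1)·-1+(-1)·0 = 1
  [T]: (2)·0+(1)·0+(1)·-1+(-1)·-1 = 0
  [L]: (2)·-1+(1)·1+(1)·1+(-1)·-1 = 1
⇒ I L

{"M": 0, "I": 1, "T": 0, "L": 1}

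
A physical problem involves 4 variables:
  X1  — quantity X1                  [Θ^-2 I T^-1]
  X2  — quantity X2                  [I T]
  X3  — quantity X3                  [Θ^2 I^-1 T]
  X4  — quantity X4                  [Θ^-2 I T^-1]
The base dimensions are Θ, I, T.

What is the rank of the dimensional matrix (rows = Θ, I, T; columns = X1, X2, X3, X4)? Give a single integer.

2

Exponent matrix [Θ,I,T] × [X1,X2,X3,X4]:
  Θ: [-2  0  2 -2]
  I: [ 1  1 -1  1]
  T: [-1  1  1 -1]
Row reduction gives pivot columns X1,X2; rank = 2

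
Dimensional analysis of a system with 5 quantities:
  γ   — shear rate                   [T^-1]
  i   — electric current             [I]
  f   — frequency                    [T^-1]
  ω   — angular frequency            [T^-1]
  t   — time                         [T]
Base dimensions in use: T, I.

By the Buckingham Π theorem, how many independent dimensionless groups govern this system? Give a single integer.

3

Write exponents as rows T,I / cols γ,i,f,ω,t:
  T: [-1  0 -1 -1  1]
  I: [ 0  1  0  0  0]
Row reduction gives pivot columns γ,i; rank = 2
Π count = n − r = 5 − 2 = 3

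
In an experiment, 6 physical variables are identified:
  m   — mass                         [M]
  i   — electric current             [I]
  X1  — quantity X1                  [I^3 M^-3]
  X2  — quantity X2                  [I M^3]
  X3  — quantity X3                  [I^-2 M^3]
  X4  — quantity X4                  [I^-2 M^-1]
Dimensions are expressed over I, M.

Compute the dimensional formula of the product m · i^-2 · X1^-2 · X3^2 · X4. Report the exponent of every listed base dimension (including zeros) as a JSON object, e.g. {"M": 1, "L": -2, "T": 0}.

Dimensional matrix (I×M by m×i×X1×X2×X3×X4):
  I: [ 0  1  3  1 -2 -2]
  M: [ 1  0 -3  3  3 -1]
  [I]: (1)·0+(-2)·1+(-2)·3+(2)·-2+(1)·-2 = -14
  [M]: (1)·1+(-2)·0+(-2)·-3+(2)·3+(1)·-1 = 12
⇒ I^-14 M^12

{"I": -14, "M": 12}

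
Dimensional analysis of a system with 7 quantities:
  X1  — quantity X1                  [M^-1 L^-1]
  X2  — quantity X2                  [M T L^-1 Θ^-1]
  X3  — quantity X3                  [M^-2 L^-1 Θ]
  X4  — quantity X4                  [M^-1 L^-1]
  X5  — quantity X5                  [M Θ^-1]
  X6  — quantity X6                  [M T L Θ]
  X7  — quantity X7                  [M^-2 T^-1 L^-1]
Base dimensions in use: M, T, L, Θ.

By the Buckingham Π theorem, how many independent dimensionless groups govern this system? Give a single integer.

4

Dimensional matrix (M×T×L×Θ by X1×X2×X3×X4×X5×X6×X7):
  M: [-1  1 -2 -1  1  1 -2]
  T: [ 0  1  0  0  0  1 -1]
  L: [-1 -1 -1 -1  0  1 -1]
  Θ: [ 0 -1  1  0 -1  1  0]
Echelon form has 3 nonzero rows (pivots: X1,X2,X3)
n=7, r=3 ⇒ 4 dimensionless groups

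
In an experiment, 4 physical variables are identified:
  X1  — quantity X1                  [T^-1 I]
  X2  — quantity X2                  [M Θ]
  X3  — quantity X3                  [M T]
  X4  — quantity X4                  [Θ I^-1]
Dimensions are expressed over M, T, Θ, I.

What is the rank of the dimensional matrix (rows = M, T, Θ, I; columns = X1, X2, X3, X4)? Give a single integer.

Write exponents as rows M,T,Θ,I / cols X1,X2,X3,X4:
  M: [ 0  1  1  0]
  T: [-1  0  1  0]
  Θ: [ 0  1  0  1]
  I: [ 1  0  0 -1]
Echelon form has 3 nonzero rows (pivots: X1,X2,X3)

3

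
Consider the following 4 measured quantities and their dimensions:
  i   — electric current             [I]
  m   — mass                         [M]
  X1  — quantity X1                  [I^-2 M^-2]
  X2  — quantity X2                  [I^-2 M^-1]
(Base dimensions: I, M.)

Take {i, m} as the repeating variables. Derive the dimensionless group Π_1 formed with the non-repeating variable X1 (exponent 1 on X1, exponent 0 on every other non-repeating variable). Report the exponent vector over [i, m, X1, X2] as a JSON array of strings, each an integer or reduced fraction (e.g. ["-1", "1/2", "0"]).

Write exponents as rows I,M / cols i,m,X1,X2:
  I: [ 1  0 -2 -2]
  M: [ 0  1 -2 -1]
RREF → pivots at {i,m} ⇒ r = 2
Pivot set = {i,m}, free = {X1,X2}
RREF:
  r0: [   1    0   -2   -2]
  r1: [   0    1   -2   -1]
Fix exponent of X1 at 1, X2 at 0; solve each RREF row for its pivot's exponent:
  r0: exp(i) + (-2)·1 = 0 ⇒ exp(i) = 2
  r1: exp(m) + (-2)·1 = 0 ⇒ exp(m) = 2
Π_1 = i^2 · m^2 · X1

["2", "2", "1", "0"]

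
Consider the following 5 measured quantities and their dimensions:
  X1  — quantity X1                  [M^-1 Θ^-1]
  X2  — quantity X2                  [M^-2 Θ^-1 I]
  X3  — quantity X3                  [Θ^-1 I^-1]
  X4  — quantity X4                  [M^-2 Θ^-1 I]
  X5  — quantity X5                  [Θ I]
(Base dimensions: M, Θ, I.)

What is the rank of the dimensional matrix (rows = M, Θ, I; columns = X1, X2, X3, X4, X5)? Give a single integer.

Exponent matrix [M,Θ,I] × [X1,X2,X3,X4,X5]:
  M: [-1 -2  0 -2  0]
  Θ: [-1 -1 -1 -1  1]
  I: [ 0  1 -1  1  1]
Echelon form has 2 nonzero rows (pivots: X1,X2)

2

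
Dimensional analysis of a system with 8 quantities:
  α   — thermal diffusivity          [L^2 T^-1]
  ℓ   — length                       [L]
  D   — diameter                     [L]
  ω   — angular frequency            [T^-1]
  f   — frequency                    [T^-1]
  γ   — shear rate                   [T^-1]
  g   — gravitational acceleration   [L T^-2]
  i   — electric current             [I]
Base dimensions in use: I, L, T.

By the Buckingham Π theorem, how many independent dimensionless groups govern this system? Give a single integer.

Exponent matrix [I,L,T] × [α,ℓ,D,ω,f,γ,g,i]:
  I: [ 0  0  0  0  0  0  0  1]
  L: [ 2  1  1  0  0  0  1  0]
  T: [-1  0  0 -1 -1 -1 -2  0]
Row reduction gives pivot columns α,ℓ,i; rank = 3
n=8, r=3 ⇒ 5 dimensionless groups

5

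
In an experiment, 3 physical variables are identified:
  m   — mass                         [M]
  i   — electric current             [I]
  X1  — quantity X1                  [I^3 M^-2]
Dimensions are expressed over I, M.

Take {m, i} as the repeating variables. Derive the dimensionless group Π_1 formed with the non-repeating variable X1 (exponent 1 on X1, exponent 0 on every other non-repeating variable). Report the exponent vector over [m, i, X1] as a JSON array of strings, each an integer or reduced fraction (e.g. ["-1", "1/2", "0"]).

Dimensional matrix (I×M by m×i×X1):
  I: [ 0  1  3]
  M: [ 1  0 -2]
RREF → pivots at {m,i} ⇒ r = 2
Pivot set = {m,i}, free = {X1}
RREF:
  r0: [   1    0   -2]
  r1: [   0    1    3]
Fix exponent of X1 at 1; solve each RREF row for its pivot's exponent:
  r0: exp(m) + (-2)·1 = 0 ⇒ exp(m) = 2
  r1: exp(i) + (3)·1 = 0 ⇒ exp(i) = -3
Π_1 = m^2 · i^-3 · X1

["2", "-3", "1"]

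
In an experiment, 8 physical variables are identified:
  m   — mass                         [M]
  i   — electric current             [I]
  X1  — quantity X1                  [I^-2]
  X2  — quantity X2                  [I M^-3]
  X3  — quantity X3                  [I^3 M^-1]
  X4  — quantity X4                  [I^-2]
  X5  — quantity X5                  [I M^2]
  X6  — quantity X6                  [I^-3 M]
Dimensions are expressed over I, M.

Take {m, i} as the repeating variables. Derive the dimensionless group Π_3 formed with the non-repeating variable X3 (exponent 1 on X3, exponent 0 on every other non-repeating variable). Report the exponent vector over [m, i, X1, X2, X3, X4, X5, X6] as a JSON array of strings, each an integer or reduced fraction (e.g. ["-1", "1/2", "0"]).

["1", "-3", "0", "0", "1", "0", "0", "0"]

Dimensional matrix (I×M by m×i×X1×X2×X3×X4×X5×X6):
  I: [ 0  1 -2  1  3 -2  1 -3]
  M: [ 1  0  0 -3 -1  0  2  1]
Echelon form has 2 nonzero rows (pivots: m,i)
Pivot set = {m,i}, free = {X1,X2,X3,X4,X5,X6}
RREF:
  r0: [   1    0    0   -3   -1    0    2    1]
  r1: [   0    1   -2    1    3   -2    1   -3]
Fix exponent of X3 at 1, X1 at 0, X2 at 0, X4 at 0, X5 at 0, X6 at 0; solve each RREF row for its pivot's exponent:
  r0: exp(m) + (-1)·1 = 0 ⇒ exp(m) = 1
  r1: exp(i) + (3)·1 = 0 ⇒ exp(i) = -3
Π_3 = m · i^-3 · X3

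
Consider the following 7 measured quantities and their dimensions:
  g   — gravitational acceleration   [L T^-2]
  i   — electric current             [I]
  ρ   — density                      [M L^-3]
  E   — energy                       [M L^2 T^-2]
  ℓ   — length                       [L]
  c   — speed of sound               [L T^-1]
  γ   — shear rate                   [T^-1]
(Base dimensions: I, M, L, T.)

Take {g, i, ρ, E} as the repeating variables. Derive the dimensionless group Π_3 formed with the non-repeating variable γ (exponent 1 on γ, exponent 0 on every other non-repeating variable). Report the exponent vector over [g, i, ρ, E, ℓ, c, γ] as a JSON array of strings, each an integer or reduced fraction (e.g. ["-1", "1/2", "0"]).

["-5/8", "0", "-1/8", "1/8", "0", "0", "1"]

Exponent matrix [I,M,L,T] × [g,i,ρ,E,ℓ,c,γ]:
  I: [ 0  1  0  0  0  0  0]
  M: [ 0  0  1  1  0  0  0]
  L: [ 1  0 -3  2  1  1  0]
  T: [-2  0  0 -2  0 -1 -1]
Row reduction gives pivot columns g,i,ρ,E; rank = 4
Pivot set = {g,i,ρ,E}, free = {ℓ,c,γ}
RREF:
  r0: [   1    0    0    0 -1/4  3/8  5/8]
  r1: [   0    1    0    0    0    0    0]
  r2: [   0    0    1    0 -1/4 -1/8  1/8]
  r3: [   0    0    0    1  1/4  1/8 -1/8]
Fix exponent of γ at 1, ℓ at 0, c at 0; solve each RREF row for its pivot's exponent:
  r0: exp(g) + (5/8)·1 = 0 ⇒ exp(g) = -5/8
  r1: exp(i) + (0)·1 = 0 ⇒ exp(i) = 0
  r2: exp(ρ) + (1/8)·1 = 0 ⇒ exp(ρ) = -1/8
  r3: exp(E) + (-1/8)·1 = 0 ⇒ exp(E) = 1/8
Π_3 = g^(-5/8) · ρ^(-1/8) · E^(1/8) · γ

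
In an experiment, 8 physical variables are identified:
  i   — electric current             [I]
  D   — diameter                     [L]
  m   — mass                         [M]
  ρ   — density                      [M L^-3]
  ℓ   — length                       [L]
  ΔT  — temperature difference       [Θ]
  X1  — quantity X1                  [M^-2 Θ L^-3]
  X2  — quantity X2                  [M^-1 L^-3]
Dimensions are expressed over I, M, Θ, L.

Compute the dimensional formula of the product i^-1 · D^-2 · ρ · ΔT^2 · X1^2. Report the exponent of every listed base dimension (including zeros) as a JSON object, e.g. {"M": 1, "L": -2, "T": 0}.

{"I": -1, "M": -3, "Θ": 4, "L": -11}

Write exponents as rows I,M,Θ,L / cols i,D,m,ρ,ℓ,ΔT,X1,X2:
  I: [ 1  0  0  0  0  0  0  0]
  M: [ 0  0  1  1  0  0 -2 -1]
  Θ: [ 0  0  0  0  0  1  1  0]
  L: [ 0  1  0 -3  1  0 -3 -3]
  [I]: (-1)·1+(-2)·0+(1)·0+(2)·0+(2)·0 = -1
  [M]: (-1)·0+(-2)·0+(1)·1+(2)·0+(2)·-2 = -3
  [Θ]: (-1)·0+(-2)·0+(1)·0+(2)·1+(2)·1 = 4
  [L]: (-1)·0+(-2)·1+(1)·-3+(2)·0+(2)·-3 = -11
⇒ I^-1 M^-3 Θ^4 L^-11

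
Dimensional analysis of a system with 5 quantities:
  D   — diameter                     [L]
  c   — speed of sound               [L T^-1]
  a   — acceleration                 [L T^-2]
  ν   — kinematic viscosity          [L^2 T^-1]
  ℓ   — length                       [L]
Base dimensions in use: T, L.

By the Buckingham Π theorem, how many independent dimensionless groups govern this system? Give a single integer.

Dimensional matrix (T×L by D×c×a×ν×ℓ):
  T: [ 0 -1 -2 -1  0]
  L: [ 1  1  1  2  1]
Row reduction gives pivot columns D,c; rank = 2
n=5, r=2 ⇒ 3 dimensionless groups

3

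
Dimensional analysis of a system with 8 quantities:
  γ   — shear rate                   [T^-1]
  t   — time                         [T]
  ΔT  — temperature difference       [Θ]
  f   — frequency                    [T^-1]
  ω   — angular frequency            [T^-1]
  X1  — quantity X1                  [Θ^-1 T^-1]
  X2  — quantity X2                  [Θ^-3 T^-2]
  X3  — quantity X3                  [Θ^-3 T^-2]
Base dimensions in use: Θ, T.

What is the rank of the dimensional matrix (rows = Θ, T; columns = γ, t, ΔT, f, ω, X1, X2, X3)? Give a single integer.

2

Exponent matrix [Θ,T] × [γ,t,ΔT,f,ω,X1,X2,X3]:
  Θ: [ 0  0  1  0  0 -1 -3 -3]
  T: [-1  1  0 -1 -1 -1 -2 -2]
Row reduction gives pivot columns γ,ΔT; rank = 2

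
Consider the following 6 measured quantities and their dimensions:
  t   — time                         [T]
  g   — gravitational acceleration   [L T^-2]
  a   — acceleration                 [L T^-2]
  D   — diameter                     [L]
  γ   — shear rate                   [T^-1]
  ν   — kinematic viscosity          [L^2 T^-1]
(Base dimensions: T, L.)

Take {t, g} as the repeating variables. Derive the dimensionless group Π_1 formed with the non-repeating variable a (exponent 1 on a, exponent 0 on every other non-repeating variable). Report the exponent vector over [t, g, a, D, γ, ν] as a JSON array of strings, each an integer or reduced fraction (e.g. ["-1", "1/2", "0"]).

["0", "-1", "1", "0", "0", "0"]

Write exponents as rows T,L / cols t,g,a,D,γ,ν:
  T: [ 1 -2 -2  0 -1 -1]
  L: [ 0  1  1  1  0  2]
RREF → pivots at {t,g} ⇒ r = 2
Repeat: t,g; free: a,D,γ,ν
RREF:
  r0: [   1    0    0    2   -1    3]
  r1: [   0    1    1    1    0    2]
Fix exponent of a at 1, D at 0, γ at 0, ν at 0; solve each RREF row for its pivot's exponent:
  r0: exp(t) + (0)·1 = 0 ⇒ exp(t) = 0
  r1: exp(g) + (1)·1 = 0 ⇒ exp(g) = -1
Π_1 = g^-1 · a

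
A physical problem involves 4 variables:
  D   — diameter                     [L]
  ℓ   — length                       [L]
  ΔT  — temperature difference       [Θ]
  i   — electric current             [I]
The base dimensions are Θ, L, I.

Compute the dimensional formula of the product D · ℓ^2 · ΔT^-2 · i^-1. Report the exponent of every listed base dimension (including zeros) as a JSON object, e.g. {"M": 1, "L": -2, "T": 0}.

{"Θ": -2, "L": 3, "I": -1}

Write exponents as rows Θ,L,I / cols D,ℓ,ΔT,i:
  Θ: [ 0  0  1  0]
  L: [ 1  1  0  0]
  I: [ 0  0  0  1]
  [Θ]: (1)·0+(2)·0+(-2)·1+(-1)·0 = -2
  [L]: (1)·1+(2)·1+(-2)·0+(-1)·0 = 3
  [I]: (1)·0+(2)·0+(-2)·0+(-1)·1 = -1
⇒ Θ^-2 L^3 I^-1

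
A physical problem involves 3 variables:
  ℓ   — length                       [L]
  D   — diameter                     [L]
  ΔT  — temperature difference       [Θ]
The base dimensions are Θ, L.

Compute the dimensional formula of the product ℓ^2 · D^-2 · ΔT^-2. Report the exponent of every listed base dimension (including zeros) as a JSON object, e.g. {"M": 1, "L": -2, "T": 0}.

{"Θ": -2, "L": 0}

Exponent matrix [Θ,L] × [ℓ,D,ΔT]:
  Θ: [ 0  0  1]
  L: [ 1  1  0]
  [Θ]: (2)·0+(-2)·0+(-2)·1 = -2
  [L]: (2)·1+(-2)·1+(-2)·0 = 0
⇒ Θ^-2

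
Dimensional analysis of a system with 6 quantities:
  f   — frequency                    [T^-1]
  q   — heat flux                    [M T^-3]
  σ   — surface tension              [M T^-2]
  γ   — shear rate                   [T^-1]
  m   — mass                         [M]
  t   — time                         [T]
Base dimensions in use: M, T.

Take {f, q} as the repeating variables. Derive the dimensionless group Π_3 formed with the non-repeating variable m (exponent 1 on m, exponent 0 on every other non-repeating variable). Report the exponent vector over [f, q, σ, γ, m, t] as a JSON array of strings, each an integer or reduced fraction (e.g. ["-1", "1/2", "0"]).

["3", "-1", "0", "0", "1", "0"]

Dimensional matrix (M×T by f×q×σ×γ×m×t):
  M: [ 0  1  1  0  1  0]
  T: [-1 -3 -2 -1  0  1]
Echelon form has 2 nonzero rows (pivots: f,q)
Repeat: f,q; free: σ,γ,m,t
RREF:
  r0: [   1    0   -1    1   -3   -1]
  r1: [   0    1    1    0    1    0]
Fix exponent of m at 1, σ at 0, γ at 0, t at 0; solve each RREF row for its pivot's exponent:
  r0: exp(f) + (-3)·1 = 0 ⇒ exp(f) = 3
  r1: exp(q) + (1)·1 = 0 ⇒ exp(q) = -1
Π_3 = f^3 · q^-1 · m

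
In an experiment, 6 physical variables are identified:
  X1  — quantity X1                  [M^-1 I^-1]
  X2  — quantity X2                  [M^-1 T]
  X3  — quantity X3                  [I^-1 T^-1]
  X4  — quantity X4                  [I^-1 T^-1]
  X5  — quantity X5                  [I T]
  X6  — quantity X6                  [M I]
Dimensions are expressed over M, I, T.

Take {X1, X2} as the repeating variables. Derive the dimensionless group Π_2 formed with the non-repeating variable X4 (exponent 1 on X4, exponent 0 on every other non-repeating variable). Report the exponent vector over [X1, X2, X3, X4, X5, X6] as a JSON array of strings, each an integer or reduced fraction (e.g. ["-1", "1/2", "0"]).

["-1", "1", "0", "1", "0", "0"]

Exponent matrix [M,I,T] × [X1,X2,X3,X4,X5,X6]:
  M: [-1 -1  0  0  0  1]
  I: [-1  0 -1 -1  1  1]
  T: [ 0  1 -1 -1  1  0]
Row reduction gives pivot columns X1,X2; rank = 2
Pivot set = {X1,X2}, free = {X3,X4,X5,X6}
RREF:
  r0: [   1    0    1    1   -1   -1]
  r1: [   0    1   -1   -1    1    0]
  r2: [   0    0    0    0    0    0]
Fix exponent of X4 at 1, X3 at 0, X5 at 0, X6 at 0; solve each RREF row for its pivot's exponent:
  r0: exp(X1) + (1)·1 = 0 ⇒ exp(X1) = -1
  r1: exp(X2) + (-1)·1 = 0 ⇒ exp(X2) = 1
Π_2 = X1^-1 · X2 · X4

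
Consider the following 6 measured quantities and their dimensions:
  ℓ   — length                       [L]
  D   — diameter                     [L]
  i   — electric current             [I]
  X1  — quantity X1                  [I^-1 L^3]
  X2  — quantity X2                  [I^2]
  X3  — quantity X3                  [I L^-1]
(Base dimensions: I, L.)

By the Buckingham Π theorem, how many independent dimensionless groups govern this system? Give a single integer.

Dimensional matrix (I×L by ℓ×D×i×X1×X2×X3):
  I: [ 0  0  1 -1  2  1]
  L: [ 1  1  0  3  0 -1]
RREF → pivots at {ℓ,i} ⇒ r = 2
Π count = n − r = 6 − 2 = 4

4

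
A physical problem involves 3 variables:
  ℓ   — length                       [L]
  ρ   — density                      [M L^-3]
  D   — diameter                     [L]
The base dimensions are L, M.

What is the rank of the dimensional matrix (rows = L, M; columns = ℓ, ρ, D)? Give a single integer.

Dimensional matrix (L×M by ℓ×ρ×D):
  L: [ 1 -3  1]
  M: [ 0  1  0]
RREF → pivots at {ℓ,ρ} ⇒ r = 2

2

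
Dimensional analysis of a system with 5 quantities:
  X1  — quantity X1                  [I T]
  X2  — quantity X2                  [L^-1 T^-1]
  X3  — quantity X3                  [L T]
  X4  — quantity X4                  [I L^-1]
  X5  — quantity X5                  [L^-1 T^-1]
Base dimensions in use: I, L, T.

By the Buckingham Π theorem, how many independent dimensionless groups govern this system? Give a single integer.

3

Exponent matrix [I,L,T] × [X1,X2,X3,X4,X5]:
  I: [ 1  0  0  1  0]
  L: [ 0 -1  1 -1 -1]
  T: [ 1 -1  1  0 -1]
Echelon form has 2 nonzero rows (pivots: X1,X2)
Π count = n − r = 5 − 2 = 3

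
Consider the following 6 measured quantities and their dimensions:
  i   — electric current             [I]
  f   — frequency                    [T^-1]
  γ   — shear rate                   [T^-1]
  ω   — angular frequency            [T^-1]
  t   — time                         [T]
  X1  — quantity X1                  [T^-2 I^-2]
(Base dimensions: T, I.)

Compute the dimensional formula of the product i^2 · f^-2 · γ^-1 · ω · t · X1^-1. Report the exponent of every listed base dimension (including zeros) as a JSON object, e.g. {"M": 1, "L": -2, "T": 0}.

{"T": 5, "I": 4}

Dimensional matrix (T×I by i×f×γ×ω×t×X1):
  T: [ 0 -1 -1 -1  1 -2]
  I: [ 1  0  0  0  0 -2]
  [T]: (2)·0+(-2)·-1+(-1)·-1+(1)·-1+(1)·1+(-1)·-2 = 5
  [I]: (2)·1+(-2)·0+(-1)·0+(1)·0+(1)·0+(-1)·-2 = 4
⇒ T^5 I^4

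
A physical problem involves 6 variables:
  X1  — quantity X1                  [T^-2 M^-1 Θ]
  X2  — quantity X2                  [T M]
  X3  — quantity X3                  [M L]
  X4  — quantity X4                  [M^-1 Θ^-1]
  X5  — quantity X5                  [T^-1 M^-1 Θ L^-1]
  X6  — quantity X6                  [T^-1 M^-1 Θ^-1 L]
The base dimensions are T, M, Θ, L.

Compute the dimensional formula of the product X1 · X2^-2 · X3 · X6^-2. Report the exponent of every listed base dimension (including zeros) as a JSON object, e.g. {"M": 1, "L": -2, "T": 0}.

Dimensional matrix (T×M×Θ×L by X1×X2×X3×X4×X5×X6):
  T: [-2  1  0  0 -1 -1]
  M: [-1  1  1 -1 -1 -1]
  Θ: [ 1  0  0 -1  1 -1]
  L: [ 0  0  1  0 -1  1]
  [T]: (1)·-2+(-2)·1+(1)·0+(-2)·-1 = -2
  [M]: (1)·-1+(-2)·1+(1)·1+(-2)·-1 = 0
  [Θ]: (1)·1+(-2)·0+(1)·0+(-2)·-1 = 3
  [L]: (1)·0+(-2)·0+(1)·1+(-2)·1 = -1
⇒ T^-2 Θ^3 L^-1

{"T": -2, "M": 0, "Θ": 3, "L": -1}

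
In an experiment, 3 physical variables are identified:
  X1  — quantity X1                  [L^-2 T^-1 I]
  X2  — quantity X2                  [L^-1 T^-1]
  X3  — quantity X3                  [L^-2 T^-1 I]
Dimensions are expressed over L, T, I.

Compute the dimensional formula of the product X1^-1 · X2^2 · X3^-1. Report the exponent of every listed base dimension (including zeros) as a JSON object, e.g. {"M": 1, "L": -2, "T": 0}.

Exponent matrix [L,T,I] × [X1,X2,X3]:
  L: [-2 -1 -2]
  T: [-1 -1 -1]
  I: [ 1  0  1]
  [L]: (-1)·-2+(2)·-1+(-1)·-2 = 2
  [T]: (-1)·-1+(2)·-1+(-1)·-1 = 0
  [I]: (-1)·1+(2)·0+(-1)·1 = -2
⇒ L^2 I^-2

{"L": 2, "T": 0, "I": -2}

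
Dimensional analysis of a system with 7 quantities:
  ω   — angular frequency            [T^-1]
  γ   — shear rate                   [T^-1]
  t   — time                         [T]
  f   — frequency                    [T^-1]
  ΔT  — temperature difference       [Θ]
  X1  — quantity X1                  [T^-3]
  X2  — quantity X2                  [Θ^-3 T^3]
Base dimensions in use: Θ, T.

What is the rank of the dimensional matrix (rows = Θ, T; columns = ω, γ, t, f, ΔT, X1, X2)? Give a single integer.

2

Write exponents as rows Θ,T / cols ω,γ,t,f,ΔT,X1,X2:
  Θ: [ 0  0  0  0  1  0 -3]
  T: [-1 -1  1 -1  0 -3  3]
Row reduction gives pivot columns ω,ΔT; rank = 2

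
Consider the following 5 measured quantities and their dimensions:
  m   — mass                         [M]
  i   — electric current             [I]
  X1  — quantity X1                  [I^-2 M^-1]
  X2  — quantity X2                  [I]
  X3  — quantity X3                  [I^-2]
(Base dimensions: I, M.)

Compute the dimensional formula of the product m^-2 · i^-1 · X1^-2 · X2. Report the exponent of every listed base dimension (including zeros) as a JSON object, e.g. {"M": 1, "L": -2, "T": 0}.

{"I": 4, "M": 0}

Write exponents as rows I,M / cols m,i,X1,X2,X3:
  I: [ 0  1 -2  1 -2]
  M: [ 1  0 -1  0  0]
  [I]: (-2)·0+(-1)·1+(-2)·-2+(1)·1 = 4
  [M]: (-2)·1+(-1)·0+(-2)·-1+(1)·0 = 0
⇒ I^4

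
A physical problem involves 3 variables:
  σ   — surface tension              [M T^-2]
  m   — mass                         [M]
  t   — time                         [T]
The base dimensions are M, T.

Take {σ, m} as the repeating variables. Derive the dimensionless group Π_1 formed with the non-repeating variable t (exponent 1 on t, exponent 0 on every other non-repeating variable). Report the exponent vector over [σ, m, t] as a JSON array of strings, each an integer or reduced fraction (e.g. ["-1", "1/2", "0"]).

["1/2", "-1/2", "1"]

Exponent matrix [M,T] × [σ,m,t]:
  M: [ 1  1  0]
  T: [-2  0  1]
Row reduction gives pivot columns σ,m; rank = 2
Repeat: σ,m; free: t
RREF:
  r0: [   1    0 -1/2]
  r1: [   0    1  1/2]
Fix exponent of t at 1; solve each RREF row for its pivot's exponent:
  r0: exp(σ) + (-1/2)·1 = 0 ⇒ exp(σ) = 1/2
  r1: exp(m) + (1/2)·1 = 0 ⇒ exp(m) = -1/2
Π_1 = σ^(1/2) · m^(-1/2) · t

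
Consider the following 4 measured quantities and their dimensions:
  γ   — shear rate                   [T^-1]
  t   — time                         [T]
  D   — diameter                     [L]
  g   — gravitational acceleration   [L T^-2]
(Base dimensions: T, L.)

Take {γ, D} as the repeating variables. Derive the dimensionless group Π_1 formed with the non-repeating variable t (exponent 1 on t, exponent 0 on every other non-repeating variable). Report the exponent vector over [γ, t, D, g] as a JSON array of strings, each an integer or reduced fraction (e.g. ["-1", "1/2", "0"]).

Exponent matrix [T,L] × [γ,t,D,g]:
  T: [-1  1  0 -2]
  L: [ 0  0  1  1]
RREF → pivots at {γ,D} ⇒ r = 2
Pivot set = {γ,D}, free = {t,g}
RREF:
  r0: [   1   -1    0    2]
  r1: [   0    0    1    1]
Fix exponent of t at 1, g at 0; solve each RREF row for its pivot's exponent:
  r0: exp(γ) + (-1)·1 = 0 ⇒ exp(γ) = 1
  r1: exp(D) + (0)·1 = 0 ⇒ exp(D) = 0
Π_1 = γ · t

["1", "1", "0", "0"]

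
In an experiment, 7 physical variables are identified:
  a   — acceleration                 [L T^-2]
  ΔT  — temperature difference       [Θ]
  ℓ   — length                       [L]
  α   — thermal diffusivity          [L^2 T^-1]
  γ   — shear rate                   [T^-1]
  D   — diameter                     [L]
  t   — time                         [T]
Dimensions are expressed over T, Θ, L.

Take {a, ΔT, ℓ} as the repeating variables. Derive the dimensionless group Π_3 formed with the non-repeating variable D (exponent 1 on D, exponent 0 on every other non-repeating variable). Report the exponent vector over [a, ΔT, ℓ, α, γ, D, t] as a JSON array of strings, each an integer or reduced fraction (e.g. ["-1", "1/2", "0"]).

["0", "0", "-1", "0", "0", "1", "0"]

Write exponents as rows T,Θ,L / cols a,ΔT,ℓ,α,γ,D,t:
  T: [-2  0  0 -1 -1  0  1]
  Θ: [ 0  1  0  0  0  0  0]
  L: [ 1  0  1  2  0  1  0]
RREF → pivots at {a,ΔT,ℓ} ⇒ r = 3
Repeat: a,ΔT,ℓ; free: α,γ,D,t
RREF:
  r0: [   1    0    0  1/2  1/2    0 -1/2]
  r1: [   0    1    0    0    0    0    0]
  r2: [   0    0    1  3/2 -1/2    1  1/2]
Fix exponent of D at 1, α at 0, γ at 0, t at 0; solve each RREF row for its pivot's exponent:
  r0: exp(a) + (0)·1 = 0 ⇒ exp(a) = 0
  r1: exp(ΔT) + (0)·1 = 0 ⇒ exp(ΔT) = 0
  r2: exp(ℓ) + (1)·1 = 0 ⇒ exp(ℓ) = -1
Π_3 = ℓ^-1 · D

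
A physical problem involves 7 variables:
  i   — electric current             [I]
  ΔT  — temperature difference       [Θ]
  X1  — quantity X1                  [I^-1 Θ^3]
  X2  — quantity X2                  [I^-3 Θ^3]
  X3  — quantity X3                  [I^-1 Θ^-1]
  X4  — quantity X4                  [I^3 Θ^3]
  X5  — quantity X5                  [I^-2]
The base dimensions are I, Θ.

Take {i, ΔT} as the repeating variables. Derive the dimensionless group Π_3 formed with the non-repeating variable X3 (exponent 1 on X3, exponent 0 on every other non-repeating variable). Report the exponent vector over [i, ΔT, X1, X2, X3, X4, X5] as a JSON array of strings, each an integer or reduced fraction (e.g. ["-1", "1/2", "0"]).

["1", "1", "0", "0", "1", "0", "0"]

Write exponents as rows I,Θ / cols i,ΔT,X1,X2,X3,X4,X5:
  I: [ 1  0 -1 -3 -1  3 -2]
  Θ: [ 0  1  3  3 -1  3  0]
Echelon form has 2 nonzero rows (pivots: i,ΔT)
Pivot set = {i,ΔT}, free = {X1,X2,X3,X4,X5}
RREF:
  r0: [   1    0   -1   -3   -1    3   -2]
  r1: [   0    1    3    3   -1    3    0]
Fix exponent of X3 at 1, X1 at 0, X2 at 0, X4 at 0, X5 at 0; solve each RREF row for its pivot's exponent:
  r0: exp(i) + (-1)·1 = 0 ⇒ exp(i) = 1
  r1: exp(ΔT) + (-1)·1 = 0 ⇒ exp(ΔT) = 1
Π_3 = i · ΔT · X3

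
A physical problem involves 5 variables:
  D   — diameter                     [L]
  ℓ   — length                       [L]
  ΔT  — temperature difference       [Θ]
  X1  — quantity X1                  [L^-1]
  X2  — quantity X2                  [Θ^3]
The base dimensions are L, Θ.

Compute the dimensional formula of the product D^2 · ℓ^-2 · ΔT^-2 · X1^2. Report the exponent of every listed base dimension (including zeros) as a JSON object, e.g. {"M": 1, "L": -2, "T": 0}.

{"L": -2, "Θ": -2}

Write exponents as rows L,Θ / cols D,ℓ,ΔT,X1,X2:
  L: [ 1  1  0 -1  0]
  Θ: [ 0  0  1  0  3]
  [L]: (2)·1+(-2)·1+(-2)·0+(2)·-1 = -2
  [Θ]: (2)·0+(-2)·0+(-2)·1+(2)·0 = -2
⇒ L^-2 Θ^-2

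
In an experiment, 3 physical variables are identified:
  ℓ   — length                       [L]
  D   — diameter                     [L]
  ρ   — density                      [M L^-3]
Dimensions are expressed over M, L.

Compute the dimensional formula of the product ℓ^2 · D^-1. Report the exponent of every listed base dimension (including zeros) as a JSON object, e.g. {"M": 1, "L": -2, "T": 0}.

{"M": 0, "L": 1}

Exponent matrix [M,L] × [ℓ,D,ρ]:
  M: [ 0  0  1]
  L: [ 1  1 -3]
  [M]: (2)·0+(-1)·0 = 0
  [L]: (2)·1+(-1)·1 = 1
⇒ L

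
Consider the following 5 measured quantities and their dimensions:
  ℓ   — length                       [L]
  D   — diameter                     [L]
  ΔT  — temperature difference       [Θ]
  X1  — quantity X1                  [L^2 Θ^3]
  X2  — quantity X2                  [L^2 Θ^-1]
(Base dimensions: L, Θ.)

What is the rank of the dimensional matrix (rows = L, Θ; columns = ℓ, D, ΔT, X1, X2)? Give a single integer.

Exponent matrix [L,Θ] × [ℓ,D,ΔT,X1,X2]:
  L: [ 1  1  0  2  2]
  Θ: [ 0  0  1  3 -1]
Echelon form has 2 nonzero rows (pivots: ℓ,ΔT)

2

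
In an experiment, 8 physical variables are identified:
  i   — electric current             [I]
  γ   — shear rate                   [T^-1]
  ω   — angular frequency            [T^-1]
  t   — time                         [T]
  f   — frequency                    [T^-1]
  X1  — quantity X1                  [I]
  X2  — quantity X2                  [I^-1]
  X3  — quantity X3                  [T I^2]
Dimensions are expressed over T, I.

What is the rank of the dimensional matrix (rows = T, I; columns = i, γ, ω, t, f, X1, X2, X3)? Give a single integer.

Exponent matrix [T,I] × [i,γ,ω,t,f,X1,X2,X3]:
  T: [ 0 -1 -1  1 -1  0  0  1]
  I: [ 1  0  0  0  0  1 -1  2]
Echelon form has 2 nonzero rows (pivots: i,γ)

2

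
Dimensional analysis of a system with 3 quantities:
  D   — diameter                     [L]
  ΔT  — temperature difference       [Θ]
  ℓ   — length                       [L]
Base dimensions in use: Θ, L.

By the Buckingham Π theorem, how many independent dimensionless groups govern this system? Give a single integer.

1

Write exponents as rows Θ,L / cols D,ΔT,ℓ:
  Θ: [ 0  1  0]
  L: [ 1  0  1]
Row reduction gives pivot columns D,ΔT; rank = 2
3 vars − rank 2 = 1 Π group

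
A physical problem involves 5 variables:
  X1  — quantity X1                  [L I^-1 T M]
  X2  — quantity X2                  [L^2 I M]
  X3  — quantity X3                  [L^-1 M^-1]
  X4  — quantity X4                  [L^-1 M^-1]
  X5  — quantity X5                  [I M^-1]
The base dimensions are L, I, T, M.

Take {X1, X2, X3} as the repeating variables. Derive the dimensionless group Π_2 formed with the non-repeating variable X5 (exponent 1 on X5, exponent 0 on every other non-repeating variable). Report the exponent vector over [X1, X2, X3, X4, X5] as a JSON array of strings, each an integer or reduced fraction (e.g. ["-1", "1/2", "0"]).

["0", "-1", "-2", "0", "1"]

Exponent matrix [L,I,T,M] × [X1,X2,X3,X4,X5]:
  L: [ 1  2 -1 -1  0]
  I: [-1  1  0  0  1]
  T: [ 1  0  0  0  0]
  M: [ 1  1 -1 -1 -1]
Echelon form has 3 nonzero rows (pivots: X1,X2,X3)
Repeat: X1,X2,X3; free: X4,X5
RREF:
  r0: [   1    0    0    0    0]
  r1: [   0    1    0    0    1]
  r2: [   0    0    1    1    2]
  r3: [   0    0    0    0    0]
Fix exponent of X5 at 1, X4 at 0; solve each RREF row for its pivot's exponent:
  r0: exp(X1) + (0)·1 = 0 ⇒ exp(X1) = 0
  r1: exp(X2) + (1)·1 = 0 ⇒ exp(X2) = -1
  r2: exp(X3) + (2)·1 = 0 ⇒ exp(X3) = -2
Π_2 = X2^-1 · X3^-2 · X5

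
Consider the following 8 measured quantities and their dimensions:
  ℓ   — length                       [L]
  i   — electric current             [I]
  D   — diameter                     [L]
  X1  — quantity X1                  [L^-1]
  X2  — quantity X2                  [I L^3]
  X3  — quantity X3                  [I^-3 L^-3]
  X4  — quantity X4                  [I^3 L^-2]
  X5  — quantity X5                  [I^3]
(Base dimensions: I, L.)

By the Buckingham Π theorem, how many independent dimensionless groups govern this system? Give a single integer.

6

Exponent matrix [I,L] × [ℓ,i,D,X1,X2,X3,X4,X5]:
  I: [ 0  1  0  0  1 -3  3  3]
  L: [ 1  0  1 -1  3 -3 -2  0]
RREF → pivots at {ℓ,i} ⇒ r = 2
n=8, r=2 ⇒ 6 dimensionless groups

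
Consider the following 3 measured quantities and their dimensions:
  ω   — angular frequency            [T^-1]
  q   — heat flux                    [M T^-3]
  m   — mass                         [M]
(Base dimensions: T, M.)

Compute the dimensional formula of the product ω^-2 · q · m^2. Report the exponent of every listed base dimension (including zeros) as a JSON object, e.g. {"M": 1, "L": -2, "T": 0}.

Write exponents as rows T,M / cols ω,q,m:
  T: [-1 -3  0]
  M: [ 0  1  1]
  [T]: (-2)·-1+(1)·-3+(2)·0 = -1
  [M]: (-2)·0+(1)·1+(2)·1 = 3
⇒ T^-1 M^3

{"T": -1, "M": 3}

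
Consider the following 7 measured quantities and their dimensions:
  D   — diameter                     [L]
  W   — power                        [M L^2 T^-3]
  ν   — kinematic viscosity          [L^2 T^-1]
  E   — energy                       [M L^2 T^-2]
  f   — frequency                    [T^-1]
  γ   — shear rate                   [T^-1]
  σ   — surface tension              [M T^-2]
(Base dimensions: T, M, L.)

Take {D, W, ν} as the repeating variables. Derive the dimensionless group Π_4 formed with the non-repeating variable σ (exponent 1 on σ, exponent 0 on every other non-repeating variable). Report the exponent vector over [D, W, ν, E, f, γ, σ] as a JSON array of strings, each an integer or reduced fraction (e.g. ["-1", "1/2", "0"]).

["0", "-1", "1", "0", "0", "0", "1"]

Dimensional matrix (T×M×L by D×W×ν×E×f×γ×σ):
  T: [ 0 -3 -1 -2 -1 -1 -2]
  M: [ 0  1  0  1  0  0  1]
  L: [ 1  2  2  2  0  0  0]
RREF → pivots at {D,W,ν} ⇒ r = 3
Pivot set = {D,W,ν}, free = {E,f,γ,σ}
RREF:
  r0: [   1    0    0    2   -2   -2    0]
  r1: [   0    1    0    1    0    0    1]
  r2: [   0    0    1   -1    1    1   -1]
Fix exponent of σ at 1, E at 0, f at 0, γ at 0; solve each RREF row for its pivot's exponent:
  r0: exp(D) + (0)·1 = 0 ⇒ exp(D) = 0
  r1: exp(W) + (1)·1 = 0 ⇒ exp(W) = -1
  r2: exp(ν) + (-1)·1 = 0 ⇒ exp(ν) = 1
Π_4 = W^-1 · ν · σ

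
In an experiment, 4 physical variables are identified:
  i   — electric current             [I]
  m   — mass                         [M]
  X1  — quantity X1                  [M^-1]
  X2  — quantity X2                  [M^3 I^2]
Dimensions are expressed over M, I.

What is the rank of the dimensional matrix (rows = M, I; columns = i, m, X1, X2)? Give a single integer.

2

Dimensional matrix (M×I by i×m×X1×X2):
  M: [ 0  1 -1  3]
  I: [ 1  0  0  2]
RREF → pivots at {i,m} ⇒ r = 2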